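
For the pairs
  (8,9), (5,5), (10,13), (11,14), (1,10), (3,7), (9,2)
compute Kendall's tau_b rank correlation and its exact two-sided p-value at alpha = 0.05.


Step 1: Enumerate the 21 unordered pairs (i,j) with i<j and classify each by sign(x_j-x_i) * sign(y_j-y_i).
  (1,2):dx=-3,dy=-4->C; (1,3):dx=+2,dy=+4->C; (1,4):dx=+3,dy=+5->C; (1,5):dx=-7,dy=+1->D
  (1,6):dx=-5,dy=-2->C; (1,7):dx=+1,dy=-7->D; (2,3):dx=+5,dy=+8->C; (2,4):dx=+6,dy=+9->C
  (2,5):dx=-4,dy=+5->D; (2,6):dx=-2,dy=+2->D; (2,7):dx=+4,dy=-3->D; (3,4):dx=+1,dy=+1->C
  (3,5):dx=-9,dy=-3->C; (3,6):dx=-7,dy=-6->C; (3,7):dx=-1,dy=-11->C; (4,5):dx=-10,dy=-4->C
  (4,6):dx=-8,dy=-7->C; (4,7):dx=-2,dy=-12->C; (5,6):dx=+2,dy=-3->D; (5,7):dx=+8,dy=-8->D
  (6,7):dx=+6,dy=-5->D
Step 2: C = 13, D = 8, total pairs = 21.
Step 3: tau = (C - D)/(n(n-1)/2) = (13 - 8)/21 = 0.238095.
Step 4: Exact two-sided p-value (enumerate n! = 5040 permutations of y under H0): p = 0.561905.
Step 5: alpha = 0.05. fail to reject H0.

tau_b = 0.2381 (C=13, D=8), p = 0.561905, fail to reject H0.


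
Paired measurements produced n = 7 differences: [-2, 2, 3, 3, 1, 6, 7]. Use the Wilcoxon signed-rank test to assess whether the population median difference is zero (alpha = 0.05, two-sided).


Step 1: Drop any zero differences (none here) and take |d_i|.
|d| = [2, 2, 3, 3, 1, 6, 7]
Step 2: Midrank |d_i| (ties get averaged ranks).
ranks: |2|->2.5, |2|->2.5, |3|->4.5, |3|->4.5, |1|->1, |6|->6, |7|->7
Step 3: Attach original signs; sum ranks with positive sign and with negative sign.
W+ = 2.5 + 4.5 + 4.5 + 1 + 6 + 7 = 25.5
W- = 2.5 = 2.5
(Check: W+ + W- = 28 should equal n(n+1)/2 = 28.)
Step 4: Test statistic W = min(W+, W-) = 2.5.
Step 5: Ties in |d|, so use the tie-corrected normal approximation.
        E[W] = n(n+1)/4 = 7*8/4 = 14.
        Tie groups: |d|=2 (t=2), |d|=3 (t=2); sum(t^3 - t) = 12.
        Var[W] = n(n+1)(2n+1)/24 - sum(t^3-t)/48 = 840/24 - 12/48 = 34.75.
        z = (W - E[W]) / sqrt(Var[W]) = (2.5 - 14) / 5.8949 = -1.9508.
        Two-sided p = 2*Phi(z) = 0.051077.
Step 6: alpha = 0.05. fail to reject H0.

W+ = 25.5, W- = 2.5, W = min = 2.5, p = 0.051077, fail to reject H0.


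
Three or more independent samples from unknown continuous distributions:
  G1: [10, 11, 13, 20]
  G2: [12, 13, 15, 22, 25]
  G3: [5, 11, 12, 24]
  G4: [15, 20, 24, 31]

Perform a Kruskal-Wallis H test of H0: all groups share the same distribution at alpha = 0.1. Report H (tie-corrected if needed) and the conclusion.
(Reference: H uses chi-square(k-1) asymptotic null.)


Step 1: Combine all N = 17 observations and assign midranks.
sorted (value, group, rank): (5,G3,1), (10,G1,2), (11,G1,3.5), (11,G3,3.5), (12,G2,5.5), (12,G3,5.5), (13,G1,7.5), (13,G2,7.5), (15,G2,9.5), (15,G4,9.5), (20,G1,11.5), (20,G4,11.5), (22,G2,13), (24,G3,14.5), (24,G4,14.5), (25,G2,16), (31,G4,17)
Step 2: Sum ranks within each group.
R_1 = 24.5 (n_1 = 4)
R_2 = 51.5 (n_2 = 5)
R_3 = 24.5 (n_3 = 4)
R_4 = 52.5 (n_4 = 4)
Step 3: H = 12/(N(N+1)) * sum(R_i^2/n_i) - 3(N+1)
     = 12/(17*18) * (24.5^2/4 + 51.5^2/5 + 24.5^2/4 + 52.5^2/4) - 3*18
     = 0.039216 * 1519.64 - 54
     = 5.593627.
Step 4: Ties present; correction factor C = 1 - 36/(17^3 - 17) = 0.992647. Corrected H = 5.593627 / 0.992647 = 5.635062.
Step 5: Under H0, H ~ chi^2(3); p-value = 0.130780.
Step 6: alpha = 0.1. fail to reject H0.

H = 5.6351, df = 3, p = 0.130780, fail to reject H0.


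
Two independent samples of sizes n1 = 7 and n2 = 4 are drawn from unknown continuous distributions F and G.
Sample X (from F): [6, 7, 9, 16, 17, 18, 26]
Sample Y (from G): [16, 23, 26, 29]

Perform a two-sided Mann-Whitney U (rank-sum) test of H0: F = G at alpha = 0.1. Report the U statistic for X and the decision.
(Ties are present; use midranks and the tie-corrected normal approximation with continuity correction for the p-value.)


Step 1: Combine and sort all 11 observations; assign midranks.
sorted (value, group): (6,X), (7,X), (9,X), (16,X), (16,Y), (17,X), (18,X), (23,Y), (26,X), (26,Y), (29,Y)
ranks: 6->1, 7->2, 9->3, 16->4.5, 16->4.5, 17->6, 18->7, 23->8, 26->9.5, 26->9.5, 29->11
Step 2: Rank sum for X: R1 = 1 + 2 + 3 + 4.5 + 6 + 7 + 9.5 = 33.
Step 3: U_X = R1 - n1(n1+1)/2 = 33 - 7*8/2 = 33 - 28 = 5.
       U_Y = n1*n2 - U_X = 28 - 5 = 23.
Step 4: Ties are present, so use the tie-corrected normal approximation (with continuity correction) for the p-value.
Step 5: p-value = 0.106592; compare to alpha = 0.1. fail to reject H0.

U_X = 5, p = 0.106592, fail to reject H0 at alpha = 0.1.


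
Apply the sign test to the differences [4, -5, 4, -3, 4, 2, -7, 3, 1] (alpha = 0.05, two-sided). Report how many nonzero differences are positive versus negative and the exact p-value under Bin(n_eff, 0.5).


Step 1: Discard zero differences. Original n = 9; n_eff = number of nonzero differences = 9.
Nonzero differences (with sign): +4, -5, +4, -3, +4, +2, -7, +3, +1
Step 2: Count signs: positive = 6, negative = 3.
Step 3: Under H0: P(positive) = 0.5, so the number of positives S ~ Bin(9, 0.5).
Step 4: Two-sided exact p-value = sum of Bin(9,0.5) probabilities at or below the observed probability = 0.507812.
Step 5: alpha = 0.05. fail to reject H0.

n_eff = 9, pos = 6, neg = 3, p = 0.507812, fail to reject H0.


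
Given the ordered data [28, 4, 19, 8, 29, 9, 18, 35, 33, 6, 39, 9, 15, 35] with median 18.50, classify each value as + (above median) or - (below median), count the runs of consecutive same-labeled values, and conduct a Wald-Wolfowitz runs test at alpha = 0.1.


Step 1: Compute median = 18.50; label A = above, B = below.
Labels in order: ABABABBAABABBA  (n_A = 7, n_B = 7)
Step 2: Count runs R = 11.
Step 3: Under H0 (random ordering), E[R] = 2*n_A*n_B/(n_A+n_B) + 1 = 2*7*7/14 + 1 = 8.0000.
        Var[R] = 2*n_A*n_B*(2*n_A*n_B - n_A - n_B) / ((n_A+n_B)^2 * (n_A+n_B-1)) = 8232/2548 = 3.2308.
        SD[R] = 1.7974.
Step 4: Continuity-corrected z = (R - 0.5 - E[R]) / SD[R] = (11 - 0.5 - 8.0000) / 1.7974 = 1.3909.
Step 5: Two-sided p-value via normal approximation = 2*(1 - Phi(|z|)) = 0.164264.
Step 6: alpha = 0.1. fail to reject H0.

R = 11, z = 1.3909, p = 0.164264, fail to reject H0.


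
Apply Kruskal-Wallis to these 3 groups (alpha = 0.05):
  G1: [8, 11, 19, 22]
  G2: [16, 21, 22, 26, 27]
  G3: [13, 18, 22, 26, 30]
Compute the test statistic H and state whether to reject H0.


Step 1: Combine all N = 14 observations and assign midranks.
sorted (value, group, rank): (8,G1,1), (11,G1,2), (13,G3,3), (16,G2,4), (18,G3,5), (19,G1,6), (21,G2,7), (22,G1,9), (22,G2,9), (22,G3,9), (26,G2,11.5), (26,G3,11.5), (27,G2,13), (30,G3,14)
Step 2: Sum ranks within each group.
R_1 = 18 (n_1 = 4)
R_2 = 44.5 (n_2 = 5)
R_3 = 42.5 (n_3 = 5)
Step 3: H = 12/(N(N+1)) * sum(R_i^2/n_i) - 3(N+1)
     = 12/(14*15) * (18^2/4 + 44.5^2/5 + 42.5^2/5) - 3*15
     = 0.057143 * 838.3 - 45
     = 2.902857.
Step 4: Ties present; correction factor C = 1 - 30/(14^3 - 14) = 0.989011. Corrected H = 2.902857 / 0.989011 = 2.935111.
Step 5: Under H0, H ~ chi^2(2); p-value = 0.230488.
Step 6: alpha = 0.05. fail to reject H0.

H = 2.9351, df = 2, p = 0.230488, fail to reject H0.


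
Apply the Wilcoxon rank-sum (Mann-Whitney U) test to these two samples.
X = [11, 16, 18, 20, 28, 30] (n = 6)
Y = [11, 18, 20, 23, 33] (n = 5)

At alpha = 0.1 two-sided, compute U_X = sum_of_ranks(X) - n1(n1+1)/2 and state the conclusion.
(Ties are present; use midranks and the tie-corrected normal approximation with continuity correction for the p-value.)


Step 1: Combine and sort all 11 observations; assign midranks.
sorted (value, group): (11,X), (11,Y), (16,X), (18,X), (18,Y), (20,X), (20,Y), (23,Y), (28,X), (30,X), (33,Y)
ranks: 11->1.5, 11->1.5, 16->3, 18->4.5, 18->4.5, 20->6.5, 20->6.5, 23->8, 28->9, 30->10, 33->11
Step 2: Rank sum for X: R1 = 1.5 + 3 + 4.5 + 6.5 + 9 + 10 = 34.5.
Step 3: U_X = R1 - n1(n1+1)/2 = 34.5 - 6*7/2 = 34.5 - 21 = 13.5.
       U_Y = n1*n2 - U_X = 30 - 13.5 = 16.5.
Step 4: Ties are present, so use the tie-corrected normal approximation (with continuity correction) for the p-value.
Step 5: p-value = 0.854145; compare to alpha = 0.1. fail to reject H0.

U_X = 13.5, p = 0.854145, fail to reject H0 at alpha = 0.1.


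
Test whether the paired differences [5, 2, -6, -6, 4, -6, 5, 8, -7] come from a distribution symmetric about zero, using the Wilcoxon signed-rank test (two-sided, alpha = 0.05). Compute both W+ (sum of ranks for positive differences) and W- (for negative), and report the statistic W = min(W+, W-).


Step 1: Drop any zero differences (none here) and take |d_i|.
|d| = [5, 2, 6, 6, 4, 6, 5, 8, 7]
Step 2: Midrank |d_i| (ties get averaged ranks).
ranks: |5|->3.5, |2|->1, |6|->6, |6|->6, |4|->2, |6|->6, |5|->3.5, |8|->9, |7|->8
Step 3: Attach original signs; sum ranks with positive sign and with negative sign.
W+ = 3.5 + 1 + 2 + 3.5 + 9 = 19
W- = 6 + 6 + 6 + 8 = 26
(Check: W+ + W- = 45 should equal n(n+1)/2 = 45.)
Step 4: Test statistic W = min(W+, W-) = 19.
Step 5: Ties in |d|, so use the tie-corrected normal approximation.
        E[W] = n(n+1)/4 = 9*10/4 = 22.5.
        Tie groups: |d|=5 (t=2), |d|=6 (t=3); sum(t^3 - t) = 30.
        Var[W] = n(n+1)(2n+1)/24 - sum(t^3-t)/48 = 1710/24 - 30/48 = 70.625.
        z = (W - E[W]) / sqrt(Var[W]) = (19 - 22.5) / 8.4039 = -0.4165.
        Two-sided p = 2*Phi(z) = 0.677063.
Step 6: alpha = 0.05. fail to reject H0.

W+ = 19, W- = 26, W = min = 19, p = 0.677063, fail to reject H0.


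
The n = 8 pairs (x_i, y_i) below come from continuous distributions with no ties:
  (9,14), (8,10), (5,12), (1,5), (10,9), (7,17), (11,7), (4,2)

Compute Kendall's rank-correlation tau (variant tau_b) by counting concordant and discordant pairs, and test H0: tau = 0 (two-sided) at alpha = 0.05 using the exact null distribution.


Step 1: Enumerate the 28 unordered pairs (i,j) with i<j and classify each by sign(x_j-x_i) * sign(y_j-y_i).
  (1,2):dx=-1,dy=-4->C; (1,3):dx=-4,dy=-2->C; (1,4):dx=-8,dy=-9->C; (1,5):dx=+1,dy=-5->D
  (1,6):dx=-2,dy=+3->D; (1,7):dx=+2,dy=-7->D; (1,8):dx=-5,dy=-12->C; (2,3):dx=-3,dy=+2->D
  (2,4):dx=-7,dy=-5->C; (2,5):dx=+2,dy=-1->D; (2,6):dx=-1,dy=+7->D; (2,7):dx=+3,dy=-3->D
  (2,8):dx=-4,dy=-8->C; (3,4):dx=-4,dy=-7->C; (3,5):dx=+5,dy=-3->D; (3,6):dx=+2,dy=+5->C
  (3,7):dx=+6,dy=-5->D; (3,8):dx=-1,dy=-10->C; (4,5):dx=+9,dy=+4->C; (4,6):dx=+6,dy=+12->C
  (4,7):dx=+10,dy=+2->C; (4,8):dx=+3,dy=-3->D; (5,6):dx=-3,dy=+8->D; (5,7):dx=+1,dy=-2->D
  (5,8):dx=-6,dy=-7->C; (6,7):dx=+4,dy=-10->D; (6,8):dx=-3,dy=-15->C; (7,8):dx=-7,dy=-5->C
Step 2: C = 15, D = 13, total pairs = 28.
Step 3: tau = (C - D)/(n(n-1)/2) = (15 - 13)/28 = 0.071429.
Step 4: Exact two-sided p-value (enumerate n! = 40320 permutations of y under H0): p = 0.904861.
Step 5: alpha = 0.05. fail to reject H0.

tau_b = 0.0714 (C=15, D=13), p = 0.904861, fail to reject H0.


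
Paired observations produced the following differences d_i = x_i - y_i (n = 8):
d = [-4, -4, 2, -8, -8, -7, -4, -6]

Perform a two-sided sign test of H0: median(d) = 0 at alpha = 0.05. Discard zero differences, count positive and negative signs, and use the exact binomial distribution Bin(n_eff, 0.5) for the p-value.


Step 1: Discard zero differences. Original n = 8; n_eff = number of nonzero differences = 8.
Nonzero differences (with sign): -4, -4, +2, -8, -8, -7, -4, -6
Step 2: Count signs: positive = 1, negative = 7.
Step 3: Under H0: P(positive) = 0.5, so the number of positives S ~ Bin(8, 0.5).
Step 4: Two-sided exact p-value = sum of Bin(8,0.5) probabilities at or below the observed probability = 0.070312.
Step 5: alpha = 0.05. fail to reject H0.

n_eff = 8, pos = 1, neg = 7, p = 0.070312, fail to reject H0.


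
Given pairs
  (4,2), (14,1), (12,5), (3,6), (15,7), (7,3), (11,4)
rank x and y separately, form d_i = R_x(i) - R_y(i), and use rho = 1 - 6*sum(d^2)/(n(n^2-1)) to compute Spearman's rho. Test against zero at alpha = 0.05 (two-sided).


Step 1: Rank x and y separately (midranks; no ties here).
rank(x): 4->2, 14->6, 12->5, 3->1, 15->7, 7->3, 11->4
rank(y): 2->2, 1->1, 5->5, 6->6, 7->7, 3->3, 4->4
Step 2: d_i = R_x(i) - R_y(i); compute d_i^2.
  (2-2)^2=0, (6-1)^2=25, (5-5)^2=0, (1-6)^2=25, (7-7)^2=0, (3-3)^2=0, (4-4)^2=0
sum(d^2) = 50.
Step 3: rho = 1 - 6*50 / (7*(7^2 - 1)) = 1 - 300/336 = 0.107143.
Step 4: Under H0, t = rho * sqrt((n-2)/(1-rho^2)) = 0.2410 ~ t(5).
Step 5: Two-sided p-value from the t-distribution with 5 df = 0.819151.
Step 6: alpha = 0.05. fail to reject H0.

rho = 0.1071, p = 0.819151, fail to reject H0 at alpha = 0.05.


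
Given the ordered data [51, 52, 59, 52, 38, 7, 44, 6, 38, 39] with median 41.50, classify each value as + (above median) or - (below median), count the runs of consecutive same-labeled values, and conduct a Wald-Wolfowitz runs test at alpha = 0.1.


Step 1: Compute median = 41.50; label A = above, B = below.
Labels in order: AAAABBABBB  (n_A = 5, n_B = 5)
Step 2: Count runs R = 4.
Step 3: Under H0 (random ordering), E[R] = 2*n_A*n_B/(n_A+n_B) + 1 = 2*5*5/10 + 1 = 6.0000.
        Var[R] = 2*n_A*n_B*(2*n_A*n_B - n_A - n_B) / ((n_A+n_B)^2 * (n_A+n_B-1)) = 2000/900 = 2.2222.
        SD[R] = 1.4907.
Step 4: Continuity-corrected z = (R + 0.5 - E[R]) / SD[R] = (4 + 0.5 - 6.0000) / 1.4907 = -1.0062.
Step 5: Two-sided p-value via normal approximation = 2*(1 - Phi(|z|)) = 0.314305.
Step 6: alpha = 0.1. fail to reject H0.

R = 4, z = -1.0062, p = 0.314305, fail to reject H0.


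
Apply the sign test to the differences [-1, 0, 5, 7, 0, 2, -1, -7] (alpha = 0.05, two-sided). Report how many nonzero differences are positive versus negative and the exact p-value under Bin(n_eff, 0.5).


Step 1: Discard zero differences. Original n = 8; n_eff = number of nonzero differences = 6.
Nonzero differences (with sign): -1, +5, +7, +2, -1, -7
Step 2: Count signs: positive = 3, negative = 3.
Step 3: Under H0: P(positive) = 0.5, so the number of positives S ~ Bin(6, 0.5).
Step 4: Two-sided exact p-value = sum of Bin(6,0.5) probabilities at or below the observed probability = 1.000000.
Step 5: alpha = 0.05. fail to reject H0.

n_eff = 6, pos = 3, neg = 3, p = 1.000000, fail to reject H0.


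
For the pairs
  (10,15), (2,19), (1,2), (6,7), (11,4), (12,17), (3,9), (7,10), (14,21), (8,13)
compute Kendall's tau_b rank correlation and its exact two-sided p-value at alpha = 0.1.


Step 1: Enumerate the 45 unordered pairs (i,j) with i<j and classify each by sign(x_j-x_i) * sign(y_j-y_i).
  (1,2):dx=-8,dy=+4->D; (1,3):dx=-9,dy=-13->C; (1,4):dx=-4,dy=-8->C; (1,5):dx=+1,dy=-11->D
  (1,6):dx=+2,dy=+2->C; (1,7):dx=-7,dy=-6->C; (1,8):dx=-3,dy=-5->C; (1,9):dx=+4,dy=+6->C
  (1,10):dx=-2,dy=-2->C; (2,3):dx=-1,dy=-17->C; (2,4):dx=+4,dy=-12->D; (2,5):dx=+9,dy=-15->D
  (2,6):dx=+10,dy=-2->D; (2,7):dx=+1,dy=-10->D; (2,8):dx=+5,dy=-9->D; (2,9):dx=+12,dy=+2->C
  (2,10):dx=+6,dy=-6->D; (3,4):dx=+5,dy=+5->C; (3,5):dx=+10,dy=+2->C; (3,6):dx=+11,dy=+15->C
  (3,7):dx=+2,dy=+7->C; (3,8):dx=+6,dy=+8->C; (3,9):dx=+13,dy=+19->C; (3,10):dx=+7,dy=+11->C
  (4,5):dx=+5,dy=-3->D; (4,6):dx=+6,dy=+10->C; (4,7):dx=-3,dy=+2->D; (4,8):dx=+1,dy=+3->C
  (4,9):dx=+8,dy=+14->C; (4,10):dx=+2,dy=+6->C; (5,6):dx=+1,dy=+13->C; (5,7):dx=-8,dy=+5->D
  (5,8):dx=-4,dy=+6->D; (5,9):dx=+3,dy=+17->C; (5,10):dx=-3,dy=+9->D; (6,7):dx=-9,dy=-8->C
  (6,8):dx=-5,dy=-7->C; (6,9):dx=+2,dy=+4->C; (6,10):dx=-4,dy=-4->C; (7,8):dx=+4,dy=+1->C
  (7,9):dx=+11,dy=+12->C; (7,10):dx=+5,dy=+4->C; (8,9):dx=+7,dy=+11->C; (8,10):dx=+1,dy=+3->C
  (9,10):dx=-6,dy=-8->C
Step 2: C = 32, D = 13, total pairs = 45.
Step 3: tau = (C - D)/(n(n-1)/2) = (32 - 13)/45 = 0.422222.
Step 4: Exact two-sided p-value (enumerate n! = 3628800 permutations of y under H0): p = 0.108313.
Step 5: alpha = 0.1. fail to reject H0.

tau_b = 0.4222 (C=32, D=13), p = 0.108313, fail to reject H0.


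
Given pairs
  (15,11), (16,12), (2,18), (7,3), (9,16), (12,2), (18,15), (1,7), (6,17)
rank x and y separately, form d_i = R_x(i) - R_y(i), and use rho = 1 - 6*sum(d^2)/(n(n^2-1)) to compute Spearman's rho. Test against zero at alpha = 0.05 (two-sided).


Step 1: Rank x and y separately (midranks; no ties here).
rank(x): 15->7, 16->8, 2->2, 7->4, 9->5, 12->6, 18->9, 1->1, 6->3
rank(y): 11->4, 12->5, 18->9, 3->2, 16->7, 2->1, 15->6, 7->3, 17->8
Step 2: d_i = R_x(i) - R_y(i); compute d_i^2.
  (7-4)^2=9, (8-5)^2=9, (2-9)^2=49, (4-2)^2=4, (5-7)^2=4, (6-1)^2=25, (9-6)^2=9, (1-3)^2=4, (3-8)^2=25
sum(d^2) = 138.
Step 3: rho = 1 - 6*138 / (9*(9^2 - 1)) = 1 - 828/720 = -0.150000.
Step 4: Under H0, t = rho * sqrt((n-2)/(1-rho^2)) = -0.4014 ~ t(7).
Step 5: Two-sided p-value from the t-distribution with 7 df = 0.700094.
Step 6: alpha = 0.05. fail to reject H0.

rho = -0.1500, p = 0.700094, fail to reject H0 at alpha = 0.05.


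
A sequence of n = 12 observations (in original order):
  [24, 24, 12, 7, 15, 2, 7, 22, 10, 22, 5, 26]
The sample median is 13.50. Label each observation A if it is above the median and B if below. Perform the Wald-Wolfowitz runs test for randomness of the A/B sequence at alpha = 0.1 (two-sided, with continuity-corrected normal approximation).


Step 1: Compute median = 13.50; label A = above, B = below.
Labels in order: AABBABBABABA  (n_A = 6, n_B = 6)
Step 2: Count runs R = 9.
Step 3: Under H0 (random ordering), E[R] = 2*n_A*n_B/(n_A+n_B) + 1 = 2*6*6/12 + 1 = 7.0000.
        Var[R] = 2*n_A*n_B*(2*n_A*n_B - n_A - n_B) / ((n_A+n_B)^2 * (n_A+n_B-1)) = 4320/1584 = 2.7273.
        SD[R] = 1.6514.
Step 4: Continuity-corrected z = (R - 0.5 - E[R]) / SD[R] = (9 - 0.5 - 7.0000) / 1.6514 = 0.9083.
Step 5: Two-sided p-value via normal approximation = 2*(1 - Phi(|z|)) = 0.363722.
Step 6: alpha = 0.1. fail to reject H0.

R = 9, z = 0.9083, p = 0.363722, fail to reject H0.


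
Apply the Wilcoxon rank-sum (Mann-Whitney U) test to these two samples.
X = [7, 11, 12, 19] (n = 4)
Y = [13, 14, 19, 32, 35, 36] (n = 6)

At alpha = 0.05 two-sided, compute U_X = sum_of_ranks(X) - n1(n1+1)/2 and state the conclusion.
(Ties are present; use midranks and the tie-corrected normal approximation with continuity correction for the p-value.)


Step 1: Combine and sort all 10 observations; assign midranks.
sorted (value, group): (7,X), (11,X), (12,X), (13,Y), (14,Y), (19,X), (19,Y), (32,Y), (35,Y), (36,Y)
ranks: 7->1, 11->2, 12->3, 13->4, 14->5, 19->6.5, 19->6.5, 32->8, 35->9, 36->10
Step 2: Rank sum for X: R1 = 1 + 2 + 3 + 6.5 = 12.5.
Step 3: U_X = R1 - n1(n1+1)/2 = 12.5 - 4*5/2 = 12.5 - 10 = 2.5.
       U_Y = n1*n2 - U_X = 24 - 2.5 = 21.5.
Step 4: Ties are present, so use the tie-corrected normal approximation (with continuity correction) for the p-value.
Step 5: p-value = 0.054273; compare to alpha = 0.05. fail to reject H0.

U_X = 2.5, p = 0.054273, fail to reject H0 at alpha = 0.05.


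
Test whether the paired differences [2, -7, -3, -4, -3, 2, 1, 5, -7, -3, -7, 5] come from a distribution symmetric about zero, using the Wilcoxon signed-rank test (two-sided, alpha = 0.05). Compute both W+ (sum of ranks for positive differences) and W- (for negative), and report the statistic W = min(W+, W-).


Step 1: Drop any zero differences (none here) and take |d_i|.
|d| = [2, 7, 3, 4, 3, 2, 1, 5, 7, 3, 7, 5]
Step 2: Midrank |d_i| (ties get averaged ranks).
ranks: |2|->2.5, |7|->11, |3|->5, |4|->7, |3|->5, |2|->2.5, |1|->1, |5|->8.5, |7|->11, |3|->5, |7|->11, |5|->8.5
Step 3: Attach original signs; sum ranks with positive sign and with negative sign.
W+ = 2.5 + 2.5 + 1 + 8.5 + 8.5 = 23
W- = 11 + 5 + 7 + 5 + 11 + 5 + 11 = 55
(Check: W+ + W- = 78 should equal n(n+1)/2 = 78.)
Step 4: Test statistic W = min(W+, W-) = 23.
Step 5: Ties in |d|, so use the tie-corrected normal approximation.
        E[W] = n(n+1)/4 = 12*13/4 = 39.
        Tie groups: |d|=2 (t=2), |d|=3 (t=3), |d|=5 (t=2), |d|=7 (t=3); sum(t^3 - t) = 60.
        Var[W] = n(n+1)(2n+1)/24 - sum(t^3-t)/48 = 3900/24 - 60/48 = 161.25.
        z = (W - E[W]) / sqrt(Var[W]) = (23 - 39) / 12.6984 = -1.2600.
        Two-sided p = 2*Phi(z) = 0.207670.
Step 6: alpha = 0.05. fail to reject H0.

W+ = 23, W- = 55, W = min = 23, p = 0.207670, fail to reject H0.


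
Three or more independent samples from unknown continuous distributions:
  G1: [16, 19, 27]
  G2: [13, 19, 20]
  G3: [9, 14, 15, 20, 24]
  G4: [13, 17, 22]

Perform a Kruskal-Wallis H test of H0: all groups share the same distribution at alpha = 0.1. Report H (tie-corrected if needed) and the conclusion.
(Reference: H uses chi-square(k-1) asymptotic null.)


Step 1: Combine all N = 14 observations and assign midranks.
sorted (value, group, rank): (9,G3,1), (13,G2,2.5), (13,G4,2.5), (14,G3,4), (15,G3,5), (16,G1,6), (17,G4,7), (19,G1,8.5), (19,G2,8.5), (20,G2,10.5), (20,G3,10.5), (22,G4,12), (24,G3,13), (27,G1,14)
Step 2: Sum ranks within each group.
R_1 = 28.5 (n_1 = 3)
R_2 = 21.5 (n_2 = 3)
R_3 = 33.5 (n_3 = 5)
R_4 = 21.5 (n_4 = 3)
Step 3: H = 12/(N(N+1)) * sum(R_i^2/n_i) - 3(N+1)
     = 12/(14*15) * (28.5^2/3 + 21.5^2/3 + 33.5^2/5 + 21.5^2/3) - 3*15
     = 0.057143 * 803.367 - 45
     = 0.906667.
Step 4: Ties present; correction factor C = 1 - 18/(14^3 - 14) = 0.993407. Corrected H = 0.906667 / 0.993407 = 0.912684.
Step 5: Under H0, H ~ chi^2(3); p-value = 0.822366.
Step 6: alpha = 0.1. fail to reject H0.

H = 0.9127, df = 3, p = 0.822366, fail to reject H0.


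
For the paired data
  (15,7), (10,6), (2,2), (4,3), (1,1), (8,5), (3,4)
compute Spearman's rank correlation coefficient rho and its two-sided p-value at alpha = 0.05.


Step 1: Rank x and y separately (midranks; no ties here).
rank(x): 15->7, 10->6, 2->2, 4->4, 1->1, 8->5, 3->3
rank(y): 7->7, 6->6, 2->2, 3->3, 1->1, 5->5, 4->4
Step 2: d_i = R_x(i) - R_y(i); compute d_i^2.
  (7-7)^2=0, (6-6)^2=0, (2-2)^2=0, (4-3)^2=1, (1-1)^2=0, (5-5)^2=0, (3-4)^2=1
sum(d^2) = 2.
Step 3: rho = 1 - 6*2 / (7*(7^2 - 1)) = 1 - 12/336 = 0.964286.
Step 4: Under H0, t = rho * sqrt((n-2)/(1-rho^2)) = 8.1408 ~ t(5).
Step 5: Two-sided p-value from the t-distribution with 5 df = 0.000454.
Step 6: alpha = 0.05. reject H0.

rho = 0.9643, p = 0.000454, reject H0 at alpha = 0.05.


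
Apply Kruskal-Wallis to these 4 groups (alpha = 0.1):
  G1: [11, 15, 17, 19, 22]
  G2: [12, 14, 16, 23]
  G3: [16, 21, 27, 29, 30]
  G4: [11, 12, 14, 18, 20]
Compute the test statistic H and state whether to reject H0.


Step 1: Combine all N = 19 observations and assign midranks.
sorted (value, group, rank): (11,G1,1.5), (11,G4,1.5), (12,G2,3.5), (12,G4,3.5), (14,G2,5.5), (14,G4,5.5), (15,G1,7), (16,G2,8.5), (16,G3,8.5), (17,G1,10), (18,G4,11), (19,G1,12), (20,G4,13), (21,G3,14), (22,G1,15), (23,G2,16), (27,G3,17), (29,G3,18), (30,G3,19)
Step 2: Sum ranks within each group.
R_1 = 45.5 (n_1 = 5)
R_2 = 33.5 (n_2 = 4)
R_3 = 76.5 (n_3 = 5)
R_4 = 34.5 (n_4 = 5)
Step 3: H = 12/(N(N+1)) * sum(R_i^2/n_i) - 3(N+1)
     = 12/(19*20) * (45.5^2/5 + 33.5^2/4 + 76.5^2/5 + 34.5^2/5) - 3*20
     = 0.031579 * 2103.11 - 60
     = 6.414079.
Step 4: Ties present; correction factor C = 1 - 24/(19^3 - 19) = 0.996491. Corrected H = 6.414079 / 0.996491 = 6.436664.
Step 5: Under H0, H ~ chi^2(3); p-value = 0.092194.
Step 6: alpha = 0.1. reject H0.

H = 6.4367, df = 3, p = 0.092194, reject H0.


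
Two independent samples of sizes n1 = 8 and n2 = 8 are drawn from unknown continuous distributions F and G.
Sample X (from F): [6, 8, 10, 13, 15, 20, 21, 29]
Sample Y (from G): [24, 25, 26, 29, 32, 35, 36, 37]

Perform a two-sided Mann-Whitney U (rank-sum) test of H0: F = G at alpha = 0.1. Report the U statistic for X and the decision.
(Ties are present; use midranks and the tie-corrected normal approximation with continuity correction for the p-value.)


Step 1: Combine and sort all 16 observations; assign midranks.
sorted (value, group): (6,X), (8,X), (10,X), (13,X), (15,X), (20,X), (21,X), (24,Y), (25,Y), (26,Y), (29,X), (29,Y), (32,Y), (35,Y), (36,Y), (37,Y)
ranks: 6->1, 8->2, 10->3, 13->4, 15->5, 20->6, 21->7, 24->8, 25->9, 26->10, 29->11.5, 29->11.5, 32->13, 35->14, 36->15, 37->16
Step 2: Rank sum for X: R1 = 1 + 2 + 3 + 4 + 5 + 6 + 7 + 11.5 = 39.5.
Step 3: U_X = R1 - n1(n1+1)/2 = 39.5 - 8*9/2 = 39.5 - 36 = 3.5.
       U_Y = n1*n2 - U_X = 64 - 3.5 = 60.5.
Step 4: Ties are present, so use the tie-corrected normal approximation (with continuity correction) for the p-value.
Step 5: p-value = 0.003253; compare to alpha = 0.1. reject H0.

U_X = 3.5, p = 0.003253, reject H0 at alpha = 0.1.


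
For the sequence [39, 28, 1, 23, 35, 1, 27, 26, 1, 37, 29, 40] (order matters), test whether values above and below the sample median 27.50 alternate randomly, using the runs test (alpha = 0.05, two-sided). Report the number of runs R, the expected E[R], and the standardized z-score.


Step 1: Compute median = 27.50; label A = above, B = below.
Labels in order: AABBABBBBAAA  (n_A = 6, n_B = 6)
Step 2: Count runs R = 5.
Step 3: Under H0 (random ordering), E[R] = 2*n_A*n_B/(n_A+n_B) + 1 = 2*6*6/12 + 1 = 7.0000.
        Var[R] = 2*n_A*n_B*(2*n_A*n_B - n_A - n_B) / ((n_A+n_B)^2 * (n_A+n_B-1)) = 4320/1584 = 2.7273.
        SD[R] = 1.6514.
Step 4: Continuity-corrected z = (R + 0.5 - E[R]) / SD[R] = (5 + 0.5 - 7.0000) / 1.6514 = -0.9083.
Step 5: Two-sided p-value via normal approximation = 2*(1 - Phi(|z|)) = 0.363722.
Step 6: alpha = 0.05. fail to reject H0.

R = 5, z = -0.9083, p = 0.363722, fail to reject H0.


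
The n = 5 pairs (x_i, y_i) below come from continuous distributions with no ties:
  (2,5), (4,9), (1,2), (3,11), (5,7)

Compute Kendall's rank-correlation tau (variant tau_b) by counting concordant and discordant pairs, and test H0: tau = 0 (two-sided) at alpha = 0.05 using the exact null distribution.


Step 1: Enumerate the 10 unordered pairs (i,j) with i<j and classify each by sign(x_j-x_i) * sign(y_j-y_i).
  (1,2):dx=+2,dy=+4->C; (1,3):dx=-1,dy=-3->C; (1,4):dx=+1,dy=+6->C; (1,5):dx=+3,dy=+2->C
  (2,3):dx=-3,dy=-7->C; (2,4):dx=-1,dy=+2->D; (2,5):dx=+1,dy=-2->D; (3,4):dx=+2,dy=+9->C
  (3,5):dx=+4,dy=+5->C; (4,5):dx=+2,dy=-4->D
Step 2: C = 7, D = 3, total pairs = 10.
Step 3: tau = (C - D)/(n(n-1)/2) = (7 - 3)/10 = 0.400000.
Step 4: Exact two-sided p-value (enumerate n! = 120 permutations of y under H0): p = 0.483333.
Step 5: alpha = 0.05. fail to reject H0.

tau_b = 0.4000 (C=7, D=3), p = 0.483333, fail to reject H0.


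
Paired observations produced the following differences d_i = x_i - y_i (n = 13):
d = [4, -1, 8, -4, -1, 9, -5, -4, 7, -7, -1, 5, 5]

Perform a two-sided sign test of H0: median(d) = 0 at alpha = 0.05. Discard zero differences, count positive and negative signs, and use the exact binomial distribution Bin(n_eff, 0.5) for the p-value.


Step 1: Discard zero differences. Original n = 13; n_eff = number of nonzero differences = 13.
Nonzero differences (with sign): +4, -1, +8, -4, -1, +9, -5, -4, +7, -7, -1, +5, +5
Step 2: Count signs: positive = 6, negative = 7.
Step 3: Under H0: P(positive) = 0.5, so the number of positives S ~ Bin(13, 0.5).
Step 4: Two-sided exact p-value = sum of Bin(13,0.5) probabilities at or below the observed probability = 1.000000.
Step 5: alpha = 0.05. fail to reject H0.

n_eff = 13, pos = 6, neg = 7, p = 1.000000, fail to reject H0.


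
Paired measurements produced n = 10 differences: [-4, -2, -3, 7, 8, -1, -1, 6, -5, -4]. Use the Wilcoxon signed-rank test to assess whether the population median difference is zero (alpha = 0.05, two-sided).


Step 1: Drop any zero differences (none here) and take |d_i|.
|d| = [4, 2, 3, 7, 8, 1, 1, 6, 5, 4]
Step 2: Midrank |d_i| (ties get averaged ranks).
ranks: |4|->5.5, |2|->3, |3|->4, |7|->9, |8|->10, |1|->1.5, |1|->1.5, |6|->8, |5|->7, |4|->5.5
Step 3: Attach original signs; sum ranks with positive sign and with negative sign.
W+ = 9 + 10 + 8 = 27
W- = 5.5 + 3 + 4 + 1.5 + 1.5 + 7 + 5.5 = 28
(Check: W+ + W- = 55 should equal n(n+1)/2 = 55.)
Step 4: Test statistic W = min(W+, W-) = 27.
Step 5: Ties in |d|, so use the tie-corrected normal approximation.
        E[W] = n(n+1)/4 = 10*11/4 = 27.5.
        Tie groups: |d|=1 (t=2), |d|=4 (t=2); sum(t^3 - t) = 12.
        Var[W] = n(n+1)(2n+1)/24 - sum(t^3-t)/48 = 2310/24 - 12/48 = 96.
        z = (W - E[W]) / sqrt(Var[W]) = (27 - 27.5) / 9.7980 = -0.0510.
        Two-sided p = 2*Phi(z) = 0.959301.
Step 6: alpha = 0.05. fail to reject H0.

W+ = 27, W- = 28, W = min = 27, p = 0.959301, fail to reject H0.


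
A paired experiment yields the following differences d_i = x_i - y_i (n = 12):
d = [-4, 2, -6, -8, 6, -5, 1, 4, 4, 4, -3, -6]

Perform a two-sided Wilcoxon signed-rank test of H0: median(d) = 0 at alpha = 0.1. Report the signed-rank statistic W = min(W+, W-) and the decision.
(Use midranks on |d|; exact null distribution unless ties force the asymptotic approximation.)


Step 1: Drop any zero differences (none here) and take |d_i|.
|d| = [4, 2, 6, 8, 6, 5, 1, 4, 4, 4, 3, 6]
Step 2: Midrank |d_i| (ties get averaged ranks).
ranks: |4|->5.5, |2|->2, |6|->10, |8|->12, |6|->10, |5|->8, |1|->1, |4|->5.5, |4|->5.5, |4|->5.5, |3|->3, |6|->10
Step 3: Attach original signs; sum ranks with positive sign and with negative sign.
W+ = 2 + 10 + 1 + 5.5 + 5.5 + 5.5 = 29.5
W- = 5.5 + 10 + 12 + 8 + 3 + 10 = 48.5
(Check: W+ + W- = 78 should equal n(n+1)/2 = 78.)
Step 4: Test statistic W = min(W+, W-) = 29.5.
Step 5: Ties in |d|, so use the tie-corrected normal approximation.
        E[W] = n(n+1)/4 = 12*13/4 = 39.
        Tie groups: |d|=4 (t=4), |d|=6 (t=3); sum(t^3 - t) = 84.
        Var[W] = n(n+1)(2n+1)/24 - sum(t^3-t)/48 = 3900/24 - 84/48 = 160.75.
        z = (W - E[W]) / sqrt(Var[W]) = (29.5 - 39) / 12.6787 = -0.7493.
        Two-sided p = 2*Phi(z) = 0.453684.
Step 6: alpha = 0.1. fail to reject H0.

W+ = 29.5, W- = 48.5, W = min = 29.5, p = 0.453684, fail to reject H0.


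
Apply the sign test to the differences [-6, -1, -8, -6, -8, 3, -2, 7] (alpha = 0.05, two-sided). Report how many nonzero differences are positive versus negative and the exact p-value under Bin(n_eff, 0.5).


Step 1: Discard zero differences. Original n = 8; n_eff = number of nonzero differences = 8.
Nonzero differences (with sign): -6, -1, -8, -6, -8, +3, -2, +7
Step 2: Count signs: positive = 2, negative = 6.
Step 3: Under H0: P(positive) = 0.5, so the number of positives S ~ Bin(8, 0.5).
Step 4: Two-sided exact p-value = sum of Bin(8,0.5) probabilities at or below the observed probability = 0.289062.
Step 5: alpha = 0.05. fail to reject H0.

n_eff = 8, pos = 2, neg = 6, p = 0.289062, fail to reject H0.


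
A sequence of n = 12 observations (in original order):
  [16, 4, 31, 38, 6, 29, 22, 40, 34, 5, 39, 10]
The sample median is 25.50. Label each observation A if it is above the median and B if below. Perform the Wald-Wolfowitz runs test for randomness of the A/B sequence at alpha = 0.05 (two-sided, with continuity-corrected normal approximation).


Step 1: Compute median = 25.50; label A = above, B = below.
Labels in order: BBAABABAABAB  (n_A = 6, n_B = 6)
Step 2: Count runs R = 9.
Step 3: Under H0 (random ordering), E[R] = 2*n_A*n_B/(n_A+n_B) + 1 = 2*6*6/12 + 1 = 7.0000.
        Var[R] = 2*n_A*n_B*(2*n_A*n_B - n_A - n_B) / ((n_A+n_B)^2 * (n_A+n_B-1)) = 4320/1584 = 2.7273.
        SD[R] = 1.6514.
Step 4: Continuity-corrected z = (R - 0.5 - E[R]) / SD[R] = (9 - 0.5 - 7.0000) / 1.6514 = 0.9083.
Step 5: Two-sided p-value via normal approximation = 2*(1 - Phi(|z|)) = 0.363722.
Step 6: alpha = 0.05. fail to reject H0.

R = 9, z = 0.9083, p = 0.363722, fail to reject H0.


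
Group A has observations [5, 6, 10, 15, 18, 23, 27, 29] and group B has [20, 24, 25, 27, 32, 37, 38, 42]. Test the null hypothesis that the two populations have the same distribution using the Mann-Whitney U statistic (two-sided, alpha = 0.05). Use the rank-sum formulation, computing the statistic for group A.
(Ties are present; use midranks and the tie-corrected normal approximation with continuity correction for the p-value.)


Step 1: Combine and sort all 16 observations; assign midranks.
sorted (value, group): (5,X), (6,X), (10,X), (15,X), (18,X), (20,Y), (23,X), (24,Y), (25,Y), (27,X), (27,Y), (29,X), (32,Y), (37,Y), (38,Y), (42,Y)
ranks: 5->1, 6->2, 10->3, 15->4, 18->5, 20->6, 23->7, 24->8, 25->9, 27->10.5, 27->10.5, 29->12, 32->13, 37->14, 38->15, 42->16
Step 2: Rank sum for X: R1 = 1 + 2 + 3 + 4 + 5 + 7 + 10.5 + 12 = 44.5.
Step 3: U_X = R1 - n1(n1+1)/2 = 44.5 - 8*9/2 = 44.5 - 36 = 8.5.
       U_Y = n1*n2 - U_X = 64 - 8.5 = 55.5.
Step 4: Ties are present, so use the tie-corrected normal approximation (with continuity correction) for the p-value.
Step 5: p-value = 0.015638; compare to alpha = 0.05. reject H0.

U_X = 8.5, p = 0.015638, reject H0 at alpha = 0.05.


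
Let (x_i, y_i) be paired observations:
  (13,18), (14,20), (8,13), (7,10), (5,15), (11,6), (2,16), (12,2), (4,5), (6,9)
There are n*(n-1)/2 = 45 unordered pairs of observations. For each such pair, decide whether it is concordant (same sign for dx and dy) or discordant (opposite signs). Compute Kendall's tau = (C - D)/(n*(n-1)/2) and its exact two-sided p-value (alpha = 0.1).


Step 1: Enumerate the 45 unordered pairs (i,j) with i<j and classify each by sign(x_j-x_i) * sign(y_j-y_i).
  (1,2):dx=+1,dy=+2->C; (1,3):dx=-5,dy=-5->C; (1,4):dx=-6,dy=-8->C; (1,5):dx=-8,dy=-3->C
  (1,6):dx=-2,dy=-12->C; (1,7):dx=-11,dy=-2->C; (1,8):dx=-1,dy=-16->C; (1,9):dx=-9,dy=-13->C
  (1,10):dx=-7,dy=-9->C; (2,3):dx=-6,dy=-7->C; (2,4):dx=-7,dy=-10->C; (2,5):dx=-9,dy=-5->C
  (2,6):dx=-3,dy=-14->C; (2,7):dx=-12,dy=-4->C; (2,8):dx=-2,dy=-18->C; (2,9):dx=-10,dy=-15->C
  (2,10):dx=-8,dy=-11->C; (3,4):dx=-1,dy=-3->C; (3,5):dx=-3,dy=+2->D; (3,6):dx=+3,dy=-7->D
  (3,7):dx=-6,dy=+3->D; (3,8):dx=+4,dy=-11->D; (3,9):dx=-4,dy=-8->C; (3,10):dx=-2,dy=-4->C
  (4,5):dx=-2,dy=+5->D; (4,6):dx=+4,dy=-4->D; (4,7):dx=-5,dy=+6->D; (4,8):dx=+5,dy=-8->D
  (4,9):dx=-3,dy=-5->C; (4,10):dx=-1,dy=-1->C; (5,6):dx=+6,dy=-9->D; (5,7):dx=-3,dy=+1->D
  (5,8):dx=+7,dy=-13->D; (5,9):dx=-1,dy=-10->C; (5,10):dx=+1,dy=-6->D; (6,7):dx=-9,dy=+10->D
  (6,8):dx=+1,dy=-4->D; (6,9):dx=-7,dy=-1->C; (6,10):dx=-5,dy=+3->D; (7,8):dx=+10,dy=-14->D
  (7,9):dx=+2,dy=-11->D; (7,10):dx=+4,dy=-7->D; (8,9):dx=-8,dy=+3->D; (8,10):dx=-6,dy=+7->D
  (9,10):dx=+2,dy=+4->C
Step 2: C = 25, D = 20, total pairs = 45.
Step 3: tau = (C - D)/(n(n-1)/2) = (25 - 20)/45 = 0.111111.
Step 4: Exact two-sided p-value (enumerate n! = 3628800 permutations of y under H0): p = 0.727490.
Step 5: alpha = 0.1. fail to reject H0.

tau_b = 0.1111 (C=25, D=20), p = 0.727490, fail to reject H0.


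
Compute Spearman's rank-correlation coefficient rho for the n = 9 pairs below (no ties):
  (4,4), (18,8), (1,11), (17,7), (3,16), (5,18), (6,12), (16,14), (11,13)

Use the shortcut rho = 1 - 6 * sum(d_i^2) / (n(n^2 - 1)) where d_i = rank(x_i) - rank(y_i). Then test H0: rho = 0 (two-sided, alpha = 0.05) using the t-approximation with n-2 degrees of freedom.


Step 1: Rank x and y separately (midranks; no ties here).
rank(x): 4->3, 18->9, 1->1, 17->8, 3->2, 5->4, 6->5, 16->7, 11->6
rank(y): 4->1, 8->3, 11->4, 7->2, 16->8, 18->9, 12->5, 14->7, 13->6
Step 2: d_i = R_x(i) - R_y(i); compute d_i^2.
  (3-1)^2=4, (9-3)^2=36, (1-4)^2=9, (8-2)^2=36, (2-8)^2=36, (4-9)^2=25, (5-5)^2=0, (7-7)^2=0, (6-6)^2=0
sum(d^2) = 146.
Step 3: rho = 1 - 6*146 / (9*(9^2 - 1)) = 1 - 876/720 = -0.216667.
Step 4: Under H0, t = rho * sqrt((n-2)/(1-rho^2)) = -0.5872 ~ t(7).
Step 5: Two-sided p-value from the t-distribution with 7 df = 0.575515.
Step 6: alpha = 0.05. fail to reject H0.

rho = -0.2167, p = 0.575515, fail to reject H0 at alpha = 0.05.


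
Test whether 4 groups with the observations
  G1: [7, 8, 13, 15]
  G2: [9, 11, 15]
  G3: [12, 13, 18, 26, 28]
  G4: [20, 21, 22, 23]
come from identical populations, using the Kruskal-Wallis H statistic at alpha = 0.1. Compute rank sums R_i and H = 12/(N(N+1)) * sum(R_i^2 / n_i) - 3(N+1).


Step 1: Combine all N = 16 observations and assign midranks.
sorted (value, group, rank): (7,G1,1), (8,G1,2), (9,G2,3), (11,G2,4), (12,G3,5), (13,G1,6.5), (13,G3,6.5), (15,G1,8.5), (15,G2,8.5), (18,G3,10), (20,G4,11), (21,G4,12), (22,G4,13), (23,G4,14), (26,G3,15), (28,G3,16)
Step 2: Sum ranks within each group.
R_1 = 18 (n_1 = 4)
R_2 = 15.5 (n_2 = 3)
R_3 = 52.5 (n_3 = 5)
R_4 = 50 (n_4 = 4)
Step 3: H = 12/(N(N+1)) * sum(R_i^2/n_i) - 3(N+1)
     = 12/(16*17) * (18^2/4 + 15.5^2/3 + 52.5^2/5 + 50^2/4) - 3*17
     = 0.044118 * 1337.33 - 51
     = 8.000000.
Step 4: Ties present; correction factor C = 1 - 12/(16^3 - 16) = 0.997059. Corrected H = 8.000000 / 0.997059 = 8.023599.
Step 5: Under H0, H ~ chi^2(3); p-value = 0.045526.
Step 6: alpha = 0.1. reject H0.

H = 8.0236, df = 3, p = 0.045526, reject H0.


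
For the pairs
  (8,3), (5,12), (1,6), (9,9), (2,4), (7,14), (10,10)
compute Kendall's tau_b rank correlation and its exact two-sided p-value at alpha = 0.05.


Step 1: Enumerate the 21 unordered pairs (i,j) with i<j and classify each by sign(x_j-x_i) * sign(y_j-y_i).
  (1,2):dx=-3,dy=+9->D; (1,3):dx=-7,dy=+3->D; (1,4):dx=+1,dy=+6->C; (1,5):dx=-6,dy=+1->D
  (1,6):dx=-1,dy=+11->D; (1,7):dx=+2,dy=+7->C; (2,3):dx=-4,dy=-6->C; (2,4):dx=+4,dy=-3->D
  (2,5):dx=-3,dy=-8->C; (2,6):dx=+2,dy=+2->C; (2,7):dx=+5,dy=-2->D; (3,4):dx=+8,dy=+3->C
  (3,5):dx=+1,dy=-2->D; (3,6):dx=+6,dy=+8->C; (3,7):dx=+9,dy=+4->C; (4,5):dx=-7,dy=-5->C
  (4,6):dx=-2,dy=+5->D; (4,7):dx=+1,dy=+1->C; (5,6):dx=+5,dy=+10->C; (5,7):dx=+8,dy=+6->C
  (6,7):dx=+3,dy=-4->D
Step 2: C = 12, D = 9, total pairs = 21.
Step 3: tau = (C - D)/(n(n-1)/2) = (12 - 9)/21 = 0.142857.
Step 4: Exact two-sided p-value (enumerate n! = 5040 permutations of y under H0): p = 0.772619.
Step 5: alpha = 0.05. fail to reject H0.

tau_b = 0.1429 (C=12, D=9), p = 0.772619, fail to reject H0.


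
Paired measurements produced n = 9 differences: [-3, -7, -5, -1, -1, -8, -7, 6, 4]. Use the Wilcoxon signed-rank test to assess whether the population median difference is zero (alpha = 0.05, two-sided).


Step 1: Drop any zero differences (none here) and take |d_i|.
|d| = [3, 7, 5, 1, 1, 8, 7, 6, 4]
Step 2: Midrank |d_i| (ties get averaged ranks).
ranks: |3|->3, |7|->7.5, |5|->5, |1|->1.5, |1|->1.5, |8|->9, |7|->7.5, |6|->6, |4|->4
Step 3: Attach original signs; sum ranks with positive sign and with negative sign.
W+ = 6 + 4 = 10
W- = 3 + 7.5 + 5 + 1.5 + 1.5 + 9 + 7.5 = 35
(Check: W+ + W- = 45 should equal n(n+1)/2 = 45.)
Step 4: Test statistic W = min(W+, W-) = 10.
Step 5: Ties in |d|, so use the tie-corrected normal approximation.
        E[W] = n(n+1)/4 = 9*10/4 = 22.5.
        Tie groups: |d|=1 (t=2), |d|=7 (t=2); sum(t^3 - t) = 12.
        Var[W] = n(n+1)(2n+1)/24 - sum(t^3-t)/48 = 1710/24 - 12/48 = 71.
        z = (W - E[W]) / sqrt(Var[W]) = (10 - 22.5) / 8.4261 = -1.4835.
        Two-sided p = 2*Phi(z) = 0.137948.
Step 6: alpha = 0.05. fail to reject H0.

W+ = 10, W- = 35, W = min = 10, p = 0.137948, fail to reject H0.


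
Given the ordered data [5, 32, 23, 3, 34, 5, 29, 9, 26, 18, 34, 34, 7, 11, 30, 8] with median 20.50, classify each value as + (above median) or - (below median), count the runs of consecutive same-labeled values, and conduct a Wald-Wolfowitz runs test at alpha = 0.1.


Step 1: Compute median = 20.50; label A = above, B = below.
Labels in order: BAABABABABAABBAB  (n_A = 8, n_B = 8)
Step 2: Count runs R = 13.
Step 3: Under H0 (random ordering), E[R] = 2*n_A*n_B/(n_A+n_B) + 1 = 2*8*8/16 + 1 = 9.0000.
        Var[R] = 2*n_A*n_B*(2*n_A*n_B - n_A - n_B) / ((n_A+n_B)^2 * (n_A+n_B-1)) = 14336/3840 = 3.7333.
        SD[R] = 1.9322.
Step 4: Continuity-corrected z = (R - 0.5 - E[R]) / SD[R] = (13 - 0.5 - 9.0000) / 1.9322 = 1.8114.
Step 5: Two-sided p-value via normal approximation = 2*(1 - Phi(|z|)) = 0.070076.
Step 6: alpha = 0.1. reject H0.

R = 13, z = 1.8114, p = 0.070076, reject H0.


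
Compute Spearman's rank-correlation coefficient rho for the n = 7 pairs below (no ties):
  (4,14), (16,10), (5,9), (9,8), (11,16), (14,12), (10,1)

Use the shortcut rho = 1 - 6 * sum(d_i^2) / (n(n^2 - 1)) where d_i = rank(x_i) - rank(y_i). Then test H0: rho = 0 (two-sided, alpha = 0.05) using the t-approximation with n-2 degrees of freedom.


Step 1: Rank x and y separately (midranks; no ties here).
rank(x): 4->1, 16->7, 5->2, 9->3, 11->5, 14->6, 10->4
rank(y): 14->6, 10->4, 9->3, 8->2, 16->7, 12->5, 1->1
Step 2: d_i = R_x(i) - R_y(i); compute d_i^2.
  (1-6)^2=25, (7-4)^2=9, (2-3)^2=1, (3-2)^2=1, (5-7)^2=4, (6-5)^2=1, (4-1)^2=9
sum(d^2) = 50.
Step 3: rho = 1 - 6*50 / (7*(7^2 - 1)) = 1 - 300/336 = 0.107143.
Step 4: Under H0, t = rho * sqrt((n-2)/(1-rho^2)) = 0.2410 ~ t(5).
Step 5: Two-sided p-value from the t-distribution with 5 df = 0.819151.
Step 6: alpha = 0.05. fail to reject H0.

rho = 0.1071, p = 0.819151, fail to reject H0 at alpha = 0.05.


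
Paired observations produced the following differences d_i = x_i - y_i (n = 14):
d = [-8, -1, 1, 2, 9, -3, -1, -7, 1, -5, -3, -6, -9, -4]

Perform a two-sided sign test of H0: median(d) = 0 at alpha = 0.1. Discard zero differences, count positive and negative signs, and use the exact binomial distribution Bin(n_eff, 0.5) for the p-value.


Step 1: Discard zero differences. Original n = 14; n_eff = number of nonzero differences = 14.
Nonzero differences (with sign): -8, -1, +1, +2, +9, -3, -1, -7, +1, -5, -3, -6, -9, -4
Step 2: Count signs: positive = 4, negative = 10.
Step 3: Under H0: P(positive) = 0.5, so the number of positives S ~ Bin(14, 0.5).
Step 4: Two-sided exact p-value = sum of Bin(14,0.5) probabilities at or below the observed probability = 0.179565.
Step 5: alpha = 0.1. fail to reject H0.

n_eff = 14, pos = 4, neg = 10, p = 0.179565, fail to reject H0.
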